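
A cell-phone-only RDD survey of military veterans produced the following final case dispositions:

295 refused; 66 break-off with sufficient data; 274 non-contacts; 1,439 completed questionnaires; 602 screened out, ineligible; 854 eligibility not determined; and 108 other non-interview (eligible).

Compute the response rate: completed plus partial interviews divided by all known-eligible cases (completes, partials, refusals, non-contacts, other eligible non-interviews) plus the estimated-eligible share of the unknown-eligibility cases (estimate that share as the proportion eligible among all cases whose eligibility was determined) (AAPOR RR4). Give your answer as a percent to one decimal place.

Num → 1439 + 66 = 1505
Known eligible → 1439 + 66 + 295 + 274 + 108 = 2182
e = 2182 / (2182 + 602) = 2182 / 2784 = 0.7838
Estimated eligible among unknowns → 0.7838 × 854 = 669.37
Denominator → 2182 + 669.37 = 2851.37
RR4 = 1505 / 2851.37 = 0.5278

52.8%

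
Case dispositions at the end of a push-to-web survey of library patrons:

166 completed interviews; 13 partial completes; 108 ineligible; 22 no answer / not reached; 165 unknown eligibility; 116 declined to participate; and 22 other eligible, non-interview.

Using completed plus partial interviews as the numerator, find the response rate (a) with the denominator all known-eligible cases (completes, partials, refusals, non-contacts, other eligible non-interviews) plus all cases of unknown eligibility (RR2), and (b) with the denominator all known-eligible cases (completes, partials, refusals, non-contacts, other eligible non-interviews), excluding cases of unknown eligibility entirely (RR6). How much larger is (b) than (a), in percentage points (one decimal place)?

17.3

Numerator = 166 + 13 = 179
Denom = 166 + 13 + 116 + 22 + 22 + 165 = 504
RR2 = 179 / 504 = 0.3552
Denom = 166 + 13 + 116 + 22 + 22 = 339
RR6 = 179 / 339 = 0.5280
Difference = 52.80 − 35.52 = 17.28 percentage points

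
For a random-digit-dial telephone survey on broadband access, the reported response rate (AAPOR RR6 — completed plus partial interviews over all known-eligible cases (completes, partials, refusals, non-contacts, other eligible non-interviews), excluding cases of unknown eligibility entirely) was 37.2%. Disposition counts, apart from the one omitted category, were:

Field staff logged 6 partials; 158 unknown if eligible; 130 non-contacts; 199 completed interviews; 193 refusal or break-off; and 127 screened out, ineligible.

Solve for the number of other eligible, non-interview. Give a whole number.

23

Numerator = 199 + 6 = 205
RR6 = 205 / D = 0.372
D = 205 / 0.372 = 551.1
Other denominator terms total 528
other eligible, non-interview = 551.1 − 528 ≈ 23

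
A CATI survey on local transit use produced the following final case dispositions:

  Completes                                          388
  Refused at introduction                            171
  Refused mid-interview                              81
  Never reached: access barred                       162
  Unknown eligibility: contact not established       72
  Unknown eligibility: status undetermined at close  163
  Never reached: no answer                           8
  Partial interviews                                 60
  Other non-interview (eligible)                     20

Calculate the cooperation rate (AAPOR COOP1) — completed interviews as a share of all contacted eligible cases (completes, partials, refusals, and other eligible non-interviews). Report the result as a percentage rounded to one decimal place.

53.9%

Refusals = 171 + 81 = 252
Never reached = 8 + 162 = 170
Unknown eligibility = 72 + 163 = 235
Top: 388
Base: 388 + 60 + 252 + 20 = 720
COOP1 = 388 / 720 = 0.5389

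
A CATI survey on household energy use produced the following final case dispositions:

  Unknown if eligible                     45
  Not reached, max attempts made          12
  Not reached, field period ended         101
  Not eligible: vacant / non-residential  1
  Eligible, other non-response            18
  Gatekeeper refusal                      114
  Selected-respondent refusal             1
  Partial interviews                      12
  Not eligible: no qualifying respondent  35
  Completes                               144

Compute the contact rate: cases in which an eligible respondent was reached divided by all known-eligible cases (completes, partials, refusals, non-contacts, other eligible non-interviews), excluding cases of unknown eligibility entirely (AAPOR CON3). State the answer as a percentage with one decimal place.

71.9%

Refused = 114 + 1 = 115
Non-contacts = 101 + 12 = 113
Screened out, ineligible = 35 + 1 = 36
Numerator: 144 + 12 + 115 + 18 = 289
Base: 144 + 12 + 115 + 113 + 18 = 402
CON3 = 289 / 402 = 0.7189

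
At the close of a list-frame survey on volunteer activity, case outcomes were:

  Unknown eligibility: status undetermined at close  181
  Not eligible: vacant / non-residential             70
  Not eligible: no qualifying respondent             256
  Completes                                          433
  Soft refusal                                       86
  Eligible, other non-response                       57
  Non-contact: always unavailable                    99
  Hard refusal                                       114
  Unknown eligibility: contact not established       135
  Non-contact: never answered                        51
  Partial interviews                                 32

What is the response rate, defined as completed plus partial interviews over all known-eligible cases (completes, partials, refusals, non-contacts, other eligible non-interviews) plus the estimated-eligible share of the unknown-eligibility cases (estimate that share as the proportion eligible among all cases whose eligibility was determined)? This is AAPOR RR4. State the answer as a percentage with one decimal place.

Refused = 114 + 86 = 200
Non-contacts = 51 + 99 = 150
Unknown eligibility = 135 + 181 = 316
Screened out, ineligible = 256 + 70 = 326
Top: 433 + 32 = 465
Determined eligible: 433 + 32 + 200 + 150 + 57 = 872
e = 872 / (872 + 326) = 872 / 1198 = 0.7279
Eligible share of unknowns: 0.7279 × 316 = 230.02
Denominator: 872 + 230.02 = 1102.02
RR4 = 465 / 1102.02 = 0.4220

42.2%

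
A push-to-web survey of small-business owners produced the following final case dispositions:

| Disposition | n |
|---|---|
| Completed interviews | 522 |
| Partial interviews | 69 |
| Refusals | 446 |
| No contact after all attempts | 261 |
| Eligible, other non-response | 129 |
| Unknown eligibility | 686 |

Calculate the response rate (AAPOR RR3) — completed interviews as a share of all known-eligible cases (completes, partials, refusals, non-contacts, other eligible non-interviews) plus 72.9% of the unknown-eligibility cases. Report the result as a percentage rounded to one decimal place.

27.1%

Num: 522
Eligible (known): 522 + 69 + 446 + 261 + 129 = 1427
Estimated eligible among unknowns: 0.7290 × 686 = 500.09
Denominator: 1427 + 500.09 = 1927.09
RR3 = 522 / 1927.09 = 0.2709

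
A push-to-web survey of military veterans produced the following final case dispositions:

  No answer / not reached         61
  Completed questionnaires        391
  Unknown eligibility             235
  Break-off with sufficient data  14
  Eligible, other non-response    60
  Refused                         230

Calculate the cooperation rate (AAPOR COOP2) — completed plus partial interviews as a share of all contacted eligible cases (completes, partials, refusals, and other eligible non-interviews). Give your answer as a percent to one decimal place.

58.3%

Top → 391 + 14 = 405
Denominator → 391 + 14 + 230 + 60 = 695
COOP2 = 405 / 695 = 0.5827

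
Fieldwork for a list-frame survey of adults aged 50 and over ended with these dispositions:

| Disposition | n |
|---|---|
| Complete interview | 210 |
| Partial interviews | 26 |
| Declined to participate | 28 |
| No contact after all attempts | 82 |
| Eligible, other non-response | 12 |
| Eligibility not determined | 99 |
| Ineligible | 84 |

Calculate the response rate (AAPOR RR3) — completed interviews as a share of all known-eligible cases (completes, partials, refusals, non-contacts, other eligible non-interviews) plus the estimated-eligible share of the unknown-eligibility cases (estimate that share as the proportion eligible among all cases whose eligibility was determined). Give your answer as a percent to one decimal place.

47.9%

Numerator → 210
Determined eligible → 210 + 26 + 28 + 82 + 12 = 358
e = 358 / (358 + 84) = 358 / 442 = 0.8100
Estimated eligible among unknowns → 0.8100 × 99 = 80.19
Denom → 358 + 80.19 = 438.19
RR3 = 210 / 438.19 = 0.4792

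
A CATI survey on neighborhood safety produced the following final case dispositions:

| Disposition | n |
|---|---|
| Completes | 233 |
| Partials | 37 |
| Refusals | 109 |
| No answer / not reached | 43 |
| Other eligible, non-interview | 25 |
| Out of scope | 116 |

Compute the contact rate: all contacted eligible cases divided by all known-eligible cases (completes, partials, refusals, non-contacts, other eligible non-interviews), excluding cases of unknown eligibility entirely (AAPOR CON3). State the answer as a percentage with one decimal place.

90.4%

Numerator → 233 + 37 + 109 + 25 = 404
Denom → 233 + 37 + 109 + 43 + 25 = 447
CON3 = 404 / 447 = 0.9038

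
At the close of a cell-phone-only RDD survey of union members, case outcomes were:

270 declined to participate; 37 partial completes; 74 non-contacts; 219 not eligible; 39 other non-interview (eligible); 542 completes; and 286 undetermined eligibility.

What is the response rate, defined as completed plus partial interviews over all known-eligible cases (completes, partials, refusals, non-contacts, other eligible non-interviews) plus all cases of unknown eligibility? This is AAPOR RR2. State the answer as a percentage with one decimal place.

46.4%

Num → 542 + 37 = 579
Base → 542 + 37 + 270 + 74 + 39 + 286 = 1248
RR2 = 579 / 1248 = 0.4639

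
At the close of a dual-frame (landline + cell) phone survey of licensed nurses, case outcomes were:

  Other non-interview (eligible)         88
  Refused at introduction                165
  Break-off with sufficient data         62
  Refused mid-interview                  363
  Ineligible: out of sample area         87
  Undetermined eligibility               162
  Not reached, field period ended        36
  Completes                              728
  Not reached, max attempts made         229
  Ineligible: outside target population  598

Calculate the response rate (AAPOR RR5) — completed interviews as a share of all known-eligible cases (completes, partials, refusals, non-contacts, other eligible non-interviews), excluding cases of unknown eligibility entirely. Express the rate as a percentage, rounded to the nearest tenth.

Refusal or break-off = 165 + 363 = 528
Non-contacts = 36 + 229 = 265
Not eligible = 598 + 87 = 685
Numerator: 728
Base: 728 + 62 + 528 + 265 + 88 = 1671
RR5 = 728 / 1671 = 0.4357

43.6%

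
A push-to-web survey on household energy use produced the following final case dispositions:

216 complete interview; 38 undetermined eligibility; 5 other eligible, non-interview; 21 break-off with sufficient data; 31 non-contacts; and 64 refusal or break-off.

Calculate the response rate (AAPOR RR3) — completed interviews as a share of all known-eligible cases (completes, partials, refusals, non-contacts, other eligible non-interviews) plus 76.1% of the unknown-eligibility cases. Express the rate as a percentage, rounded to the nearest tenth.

59.0%

Top → 216
Known eligible → 216 + 21 + 64 + 31 + 5 = 337
Eligible share of unknowns → 0.7610 × 38 = 28.92
Denom → 337 + 28.92 = 365.92
RR3 = 216 / 365.92 = 0.5903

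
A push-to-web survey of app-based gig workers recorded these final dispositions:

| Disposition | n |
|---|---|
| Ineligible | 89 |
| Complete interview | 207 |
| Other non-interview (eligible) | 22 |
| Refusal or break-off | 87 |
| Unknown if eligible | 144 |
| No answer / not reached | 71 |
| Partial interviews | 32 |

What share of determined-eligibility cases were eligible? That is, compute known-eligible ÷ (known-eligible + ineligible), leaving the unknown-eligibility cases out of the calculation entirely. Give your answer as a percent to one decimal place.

Eligible (known) = 207 + 32 + 87 + 71 + 22 = 419
e = 419 / (419 + 89) = 419 / 508 = 0.8248

82.5%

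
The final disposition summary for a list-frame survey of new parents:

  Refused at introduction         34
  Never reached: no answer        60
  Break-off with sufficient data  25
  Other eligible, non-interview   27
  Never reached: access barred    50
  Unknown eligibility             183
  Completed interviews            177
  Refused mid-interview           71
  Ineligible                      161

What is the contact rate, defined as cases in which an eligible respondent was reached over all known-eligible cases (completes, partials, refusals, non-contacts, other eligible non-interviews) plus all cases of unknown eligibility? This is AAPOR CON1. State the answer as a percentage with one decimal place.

Refusals = 34 + 71 = 105
Non-contacts = 60 + 50 = 110
Numerator = 177 + 25 + 105 + 27 = 334
Denominator = 177 + 25 + 105 + 110 + 27 + 183 = 627
CON1 = 334 / 627 = 0.5327

53.3%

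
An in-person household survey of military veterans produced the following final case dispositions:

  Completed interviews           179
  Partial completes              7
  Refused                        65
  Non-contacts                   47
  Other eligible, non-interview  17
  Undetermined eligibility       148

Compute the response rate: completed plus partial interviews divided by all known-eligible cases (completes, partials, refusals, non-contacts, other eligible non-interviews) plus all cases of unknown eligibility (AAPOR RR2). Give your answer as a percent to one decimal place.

Numerator = 179 + 7 = 186
Denom = 179 + 7 + 65 + 47 + 17 + 148 = 463
RR2 = 186 / 463 = 0.4017

40.2%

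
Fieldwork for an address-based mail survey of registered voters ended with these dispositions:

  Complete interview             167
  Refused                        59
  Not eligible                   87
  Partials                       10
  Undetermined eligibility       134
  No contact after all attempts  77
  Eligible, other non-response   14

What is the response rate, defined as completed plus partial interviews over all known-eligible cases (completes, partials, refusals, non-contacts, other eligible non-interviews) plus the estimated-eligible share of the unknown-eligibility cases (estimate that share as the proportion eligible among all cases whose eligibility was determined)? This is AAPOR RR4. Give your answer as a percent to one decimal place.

Num: 167 + 10 = 177
Determined eligible: 167 + 10 + 59 + 77 + 14 = 327
e = 327 / (327 + 87) = 327 / 414 = 0.7899
e × U: 0.7899 × 134 = 105.85
Denominator: 327 + 105.85 = 432.85
RR4 = 177 / 432.85 = 0.4089

40.9%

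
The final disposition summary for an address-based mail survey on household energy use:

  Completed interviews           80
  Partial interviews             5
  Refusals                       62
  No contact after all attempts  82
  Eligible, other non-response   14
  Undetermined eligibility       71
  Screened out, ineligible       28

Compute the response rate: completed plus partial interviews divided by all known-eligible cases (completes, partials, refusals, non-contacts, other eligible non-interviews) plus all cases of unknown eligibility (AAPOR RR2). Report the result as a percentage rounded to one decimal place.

27.1%

Numerator = 80 + 5 = 85
Denominator = 80 + 5 + 62 + 82 + 14 + 71 = 314
RR2 = 85 / 314 = 0.2707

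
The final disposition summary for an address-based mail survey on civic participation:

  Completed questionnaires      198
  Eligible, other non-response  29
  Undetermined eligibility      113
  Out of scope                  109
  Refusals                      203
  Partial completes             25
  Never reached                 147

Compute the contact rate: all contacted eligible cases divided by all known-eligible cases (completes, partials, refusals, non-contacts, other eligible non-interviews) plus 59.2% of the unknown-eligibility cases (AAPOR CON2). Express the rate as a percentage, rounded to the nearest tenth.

Top → 198 + 25 + 203 + 29 = 455
Eligible (known) → 198 + 25 + 203 + 147 + 29 = 602
e × U → 0.5920 × 113 = 66.90
Denom → 602 + 66.90 = 668.90
CON2 = 455 / 668.90 = 0.6802

68.0%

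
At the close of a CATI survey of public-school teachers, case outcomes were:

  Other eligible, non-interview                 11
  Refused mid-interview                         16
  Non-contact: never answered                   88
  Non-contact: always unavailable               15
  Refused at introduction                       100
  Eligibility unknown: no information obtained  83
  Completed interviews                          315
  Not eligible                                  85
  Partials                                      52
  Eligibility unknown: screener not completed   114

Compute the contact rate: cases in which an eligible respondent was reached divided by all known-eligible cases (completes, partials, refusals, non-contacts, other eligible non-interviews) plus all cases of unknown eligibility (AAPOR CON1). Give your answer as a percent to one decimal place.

62.2%

Refusals = 100 + 16 = 116
Never reached = 88 + 15 = 103
Eligibility not determined = 114 + 83 = 197
Numerator: 315 + 52 + 116 + 11 = 494
Base: 315 + 52 + 116 + 103 + 11 + 197 = 794
CON1 = 494 / 794 = 0.6222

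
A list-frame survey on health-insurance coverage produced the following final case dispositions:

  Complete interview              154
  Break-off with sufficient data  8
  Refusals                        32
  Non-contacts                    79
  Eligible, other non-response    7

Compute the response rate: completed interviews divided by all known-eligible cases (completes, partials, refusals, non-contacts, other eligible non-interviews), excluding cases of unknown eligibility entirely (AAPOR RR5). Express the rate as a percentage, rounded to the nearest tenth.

55.0%

Numerator: 154
Denom: 154 + 8 + 32 + 79 + 7 = 280
RR5 = 154 / 280 = 0.5500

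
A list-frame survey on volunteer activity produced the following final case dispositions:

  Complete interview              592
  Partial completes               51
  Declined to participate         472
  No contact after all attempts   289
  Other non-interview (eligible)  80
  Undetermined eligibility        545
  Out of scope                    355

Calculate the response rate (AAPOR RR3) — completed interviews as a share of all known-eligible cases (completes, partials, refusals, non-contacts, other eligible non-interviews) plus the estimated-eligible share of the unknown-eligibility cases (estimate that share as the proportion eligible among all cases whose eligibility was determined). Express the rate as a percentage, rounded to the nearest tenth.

Num = 592
Eligible (known) = 592 + 51 + 472 + 289 + 80 = 1484
e = 1484 / (1484 + 355) = 1484 / 1839 = 0.8070
e × U = 0.8070 × 545 = 439.82
Denom = 1484 + 439.82 = 1923.82
RR3 = 592 / 1923.82 = 0.3077

30.8%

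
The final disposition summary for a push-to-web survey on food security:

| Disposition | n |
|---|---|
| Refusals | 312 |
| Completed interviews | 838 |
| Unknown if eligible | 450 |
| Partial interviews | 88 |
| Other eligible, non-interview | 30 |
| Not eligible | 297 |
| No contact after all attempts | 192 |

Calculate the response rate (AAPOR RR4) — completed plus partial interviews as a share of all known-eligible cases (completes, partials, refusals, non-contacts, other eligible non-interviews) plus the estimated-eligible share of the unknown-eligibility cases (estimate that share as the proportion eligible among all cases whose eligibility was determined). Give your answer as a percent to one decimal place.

Numerator = 838 + 88 = 926
Known eligible = 838 + 88 + 312 + 192 + 30 = 1460
e = 1460 / (1460 + 297) = 1460 / 1757 = 0.8310
Eligible share of unknowns = 0.8310 × 450 = 373.95
Denom = 1460 + 373.95 = 1833.95
RR4 = 926 / 1833.95 = 0.5049

50.5%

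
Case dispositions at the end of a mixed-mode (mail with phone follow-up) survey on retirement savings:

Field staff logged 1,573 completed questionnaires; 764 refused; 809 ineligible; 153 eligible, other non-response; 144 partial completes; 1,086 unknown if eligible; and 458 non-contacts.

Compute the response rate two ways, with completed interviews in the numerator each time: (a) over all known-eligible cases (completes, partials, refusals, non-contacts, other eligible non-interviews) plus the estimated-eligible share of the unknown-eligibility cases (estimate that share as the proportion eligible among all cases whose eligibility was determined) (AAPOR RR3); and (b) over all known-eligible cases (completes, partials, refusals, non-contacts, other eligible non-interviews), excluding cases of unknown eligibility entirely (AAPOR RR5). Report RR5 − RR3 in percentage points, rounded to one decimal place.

Top = 1573
Eligible (known) = 1573 + 144 + 764 + 458 + 153 = 3092
e = 3092 / (3092 + 809) = 3092 / 3901 = 0.7926
e × U = 0.7926 × 1086 = 860.76
Denom = 3092 + 860.76 = 3952.76
RR3 = 1573 / 3952.76 = 0.3979
Denom = 1573 + 144 + 764 + 458 + 153 = 3092
RR5 = 1573 / 3092 = 0.5087
Difference = 50.87 − 39.79 = 11.08 percentage points

11.1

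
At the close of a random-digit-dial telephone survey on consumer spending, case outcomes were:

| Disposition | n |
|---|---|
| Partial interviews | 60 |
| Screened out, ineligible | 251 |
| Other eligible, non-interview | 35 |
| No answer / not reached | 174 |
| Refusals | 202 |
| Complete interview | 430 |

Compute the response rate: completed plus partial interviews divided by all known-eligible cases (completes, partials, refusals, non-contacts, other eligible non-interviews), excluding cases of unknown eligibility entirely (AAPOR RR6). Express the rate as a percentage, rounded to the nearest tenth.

54.4%

Numerator → 430 + 60 = 490
Denominator → 430 + 60 + 202 + 174 + 35 = 901
RR6 = 490 / 901 = 0.5438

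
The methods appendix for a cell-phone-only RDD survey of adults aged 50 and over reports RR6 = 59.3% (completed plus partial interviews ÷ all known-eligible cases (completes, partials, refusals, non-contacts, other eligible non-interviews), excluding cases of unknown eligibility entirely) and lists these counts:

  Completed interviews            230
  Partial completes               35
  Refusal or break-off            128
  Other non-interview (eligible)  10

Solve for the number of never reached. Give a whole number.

Num = 230 + 35 = 265
RR6 = 265 / D = 0.593
D = 265 / 0.593 = 446.9
Remaining denominator categories sum to 403
never reached = 446.9 − 403 ≈ 44

44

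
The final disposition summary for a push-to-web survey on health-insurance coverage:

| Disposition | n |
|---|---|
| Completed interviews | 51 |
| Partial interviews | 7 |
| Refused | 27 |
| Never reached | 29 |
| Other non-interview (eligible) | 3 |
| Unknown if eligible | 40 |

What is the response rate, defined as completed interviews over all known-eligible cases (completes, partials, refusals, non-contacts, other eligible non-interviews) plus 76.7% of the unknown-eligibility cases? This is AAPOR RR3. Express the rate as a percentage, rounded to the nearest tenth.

Num → 51
Known eligible → 51 + 7 + 27 + 29 + 3 = 117
e × U → 0.7670 × 40 = 30.68
Denom → 117 + 30.68 = 147.68
RR3 = 51 / 147.68 = 0.3453

34.5%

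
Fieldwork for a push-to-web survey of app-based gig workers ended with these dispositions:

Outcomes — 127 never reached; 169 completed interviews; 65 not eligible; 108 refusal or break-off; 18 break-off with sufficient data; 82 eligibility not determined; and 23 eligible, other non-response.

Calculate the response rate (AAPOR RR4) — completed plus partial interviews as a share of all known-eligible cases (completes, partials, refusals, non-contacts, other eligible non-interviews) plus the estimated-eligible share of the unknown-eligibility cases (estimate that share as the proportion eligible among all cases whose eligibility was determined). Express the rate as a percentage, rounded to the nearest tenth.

36.2%

Num: 169 + 18 = 187
Eligible (known): 169 + 18 + 108 + 127 + 23 = 445
e = 445 / (445 + 65) = 445 / 510 = 0.8725
e × U: 0.8725 × 82 = 71.55
Denom: 445 + 71.55 = 516.55
RR4 = 187 / 516.55 = 0.3620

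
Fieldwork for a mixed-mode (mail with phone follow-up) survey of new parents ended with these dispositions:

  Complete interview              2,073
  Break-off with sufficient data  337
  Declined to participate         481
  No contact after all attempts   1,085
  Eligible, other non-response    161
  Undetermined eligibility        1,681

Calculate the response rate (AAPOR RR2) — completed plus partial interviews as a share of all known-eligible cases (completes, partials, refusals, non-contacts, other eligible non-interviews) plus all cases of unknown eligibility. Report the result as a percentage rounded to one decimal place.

41.4%

Top: 2073 + 337 = 2410
Denom: 2073 + 337 + 481 + 1085 + 161 + 1681 = 5818
RR2 = 2410 / 5818 = 0.4142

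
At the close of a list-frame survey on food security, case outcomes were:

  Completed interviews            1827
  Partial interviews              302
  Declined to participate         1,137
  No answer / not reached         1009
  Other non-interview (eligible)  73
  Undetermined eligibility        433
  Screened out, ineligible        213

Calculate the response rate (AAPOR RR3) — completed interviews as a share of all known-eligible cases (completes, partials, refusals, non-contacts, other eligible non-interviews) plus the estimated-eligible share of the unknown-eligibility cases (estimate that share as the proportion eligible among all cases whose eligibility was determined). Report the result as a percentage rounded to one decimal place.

38.4%

Numerator: 1827
Known eligible: 1827 + 302 + 1137 + 1009 + 73 = 4348
e = 4348 / (4348 + 213) = 4348 / 4561 = 0.9533
Estimated eligible among unknowns: 0.9533 × 433 = 412.78
Denominator: 4348 + 412.78 = 4760.78
RR3 = 1827 / 4760.78 = 0.3838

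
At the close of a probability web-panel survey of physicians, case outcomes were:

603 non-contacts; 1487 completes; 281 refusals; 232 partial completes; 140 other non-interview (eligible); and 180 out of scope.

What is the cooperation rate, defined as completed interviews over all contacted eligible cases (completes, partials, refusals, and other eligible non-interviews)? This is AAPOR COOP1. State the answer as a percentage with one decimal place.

69.5%

Num: 1487
Base: 1487 + 232 + 281 + 140 = 2140
COOP1 = 1487 / 2140 = 0.6949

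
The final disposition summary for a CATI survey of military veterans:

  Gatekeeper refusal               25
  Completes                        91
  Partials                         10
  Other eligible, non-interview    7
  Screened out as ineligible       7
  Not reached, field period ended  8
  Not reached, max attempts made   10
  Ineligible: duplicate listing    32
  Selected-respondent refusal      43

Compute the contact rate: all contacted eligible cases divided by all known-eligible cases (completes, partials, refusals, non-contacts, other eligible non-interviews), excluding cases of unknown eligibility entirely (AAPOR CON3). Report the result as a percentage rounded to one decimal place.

Refusal or break-off = 25 + 43 = 68
No contact after all attempts = 8 + 10 = 18
Not eligible = 7 + 32 = 39
Top: 91 + 10 + 68 + 7 = 176
Denominator: 91 + 10 + 68 + 18 + 7 = 194
CON3 = 176 / 194 = 0.9072

90.7%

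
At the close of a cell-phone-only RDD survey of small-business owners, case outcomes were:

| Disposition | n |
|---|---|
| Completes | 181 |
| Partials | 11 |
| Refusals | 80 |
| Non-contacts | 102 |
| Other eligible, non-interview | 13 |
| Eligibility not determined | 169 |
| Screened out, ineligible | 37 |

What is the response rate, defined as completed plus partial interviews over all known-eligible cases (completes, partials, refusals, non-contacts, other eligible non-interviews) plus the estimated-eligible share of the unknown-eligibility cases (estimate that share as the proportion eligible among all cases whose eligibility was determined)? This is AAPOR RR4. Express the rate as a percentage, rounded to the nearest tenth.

35.5%

Num → 181 + 11 = 192
Known eligible → 181 + 11 + 80 + 102 + 13 = 387
e = 387 / (387 + 37) = 387 / 424 = 0.9127
e × U → 0.9127 × 169 = 154.25
Denominator → 387 + 154.25 = 541.25
RR4 = 192 / 541.25 = 0.3547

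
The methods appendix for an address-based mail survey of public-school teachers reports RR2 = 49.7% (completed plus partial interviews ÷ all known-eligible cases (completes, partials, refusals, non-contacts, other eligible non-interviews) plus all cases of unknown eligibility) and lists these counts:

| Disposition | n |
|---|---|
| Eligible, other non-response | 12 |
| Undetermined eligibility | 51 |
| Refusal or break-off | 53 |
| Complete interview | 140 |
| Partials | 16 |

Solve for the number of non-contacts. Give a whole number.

42

Numerator → 140 + 16 = 156
RR2 = 156 / D = 0.497
D = 156 / 0.497 = 313.9
Remaining denominator categories sum to 272
non-contacts = 313.9 − 272 ≈ 42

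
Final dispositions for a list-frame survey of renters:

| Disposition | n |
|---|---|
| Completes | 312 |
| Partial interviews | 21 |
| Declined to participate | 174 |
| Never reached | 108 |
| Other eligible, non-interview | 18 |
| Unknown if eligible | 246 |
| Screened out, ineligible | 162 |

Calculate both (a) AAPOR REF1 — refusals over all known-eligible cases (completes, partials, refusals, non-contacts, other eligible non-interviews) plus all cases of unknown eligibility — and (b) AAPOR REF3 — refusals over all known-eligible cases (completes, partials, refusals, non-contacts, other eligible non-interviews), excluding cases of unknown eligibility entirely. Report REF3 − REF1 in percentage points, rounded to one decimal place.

Numerator = 174
Denominator = 312 + 21 + 174 + 108 + 18 + 246 = 879
REF1 = 174 / 879 = 0.1980
Denominator = 312 + 21 + 174 + 108 + 18 = 633
REF3 = 174 / 633 = 0.2749
Difference = 27.49 − 19.80 = 7.69 percentage points

7.7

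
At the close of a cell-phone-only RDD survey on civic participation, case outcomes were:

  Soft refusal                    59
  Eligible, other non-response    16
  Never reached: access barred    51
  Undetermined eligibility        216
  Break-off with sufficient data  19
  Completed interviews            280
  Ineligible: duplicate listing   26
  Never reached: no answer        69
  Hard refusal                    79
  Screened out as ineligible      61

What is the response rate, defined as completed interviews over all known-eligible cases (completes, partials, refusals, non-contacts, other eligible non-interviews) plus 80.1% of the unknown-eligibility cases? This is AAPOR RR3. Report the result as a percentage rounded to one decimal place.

37.5%

Refusal or break-off = 79 + 59 = 138
Never reached = 69 + 51 = 120
Screened out, ineligible = 61 + 26 = 87
Num → 280
Eligible (known) → 280 + 19 + 138 + 120 + 16 = 573
Estimated eligible among unknowns → 0.8010 × 216 = 173.02
Base → 573 + 173.02 = 746.02
RR3 = 280 / 746.02 = 0.3753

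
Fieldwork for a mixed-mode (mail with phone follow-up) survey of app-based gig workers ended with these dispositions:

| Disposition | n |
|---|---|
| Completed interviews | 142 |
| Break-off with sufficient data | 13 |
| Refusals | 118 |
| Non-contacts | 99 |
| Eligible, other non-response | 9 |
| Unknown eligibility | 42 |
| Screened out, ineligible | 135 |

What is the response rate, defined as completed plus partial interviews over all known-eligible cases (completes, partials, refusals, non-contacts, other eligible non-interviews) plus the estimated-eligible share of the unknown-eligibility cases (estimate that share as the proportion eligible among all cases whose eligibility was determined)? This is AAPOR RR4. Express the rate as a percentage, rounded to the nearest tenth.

Top: 142 + 13 = 155
Eligible (known): 142 + 13 + 118 + 99 + 9 = 381
e = 381 / (381 + 135) = 381 / 516 = 0.7384
Estimated eligible among unknowns: 0.7384 × 42 = 31.01
Base: 381 + 31.01 = 412.01
RR4 = 155 / 412.01 = 0.3762

37.6%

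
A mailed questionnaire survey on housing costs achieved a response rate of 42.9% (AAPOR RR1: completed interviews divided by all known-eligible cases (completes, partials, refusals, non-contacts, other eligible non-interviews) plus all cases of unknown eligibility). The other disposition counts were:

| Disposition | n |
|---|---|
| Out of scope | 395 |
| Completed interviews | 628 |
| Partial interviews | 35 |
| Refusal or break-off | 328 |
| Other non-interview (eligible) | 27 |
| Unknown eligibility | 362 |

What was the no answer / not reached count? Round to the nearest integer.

RR1 = 628 / D = 0.429
D = 628 / 0.429 = 1463.9
Other denominator terms total 1380
no answer / not reached = 1463.9 − 1380 ≈ 84

84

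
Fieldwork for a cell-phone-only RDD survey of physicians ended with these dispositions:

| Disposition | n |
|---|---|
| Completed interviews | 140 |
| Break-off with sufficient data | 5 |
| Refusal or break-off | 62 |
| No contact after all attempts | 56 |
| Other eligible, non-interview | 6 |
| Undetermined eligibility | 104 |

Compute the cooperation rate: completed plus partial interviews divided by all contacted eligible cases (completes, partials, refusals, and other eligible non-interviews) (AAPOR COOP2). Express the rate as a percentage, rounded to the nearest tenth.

68.1%

Numerator = 140 + 5 = 145
Denominator = 140 + 5 + 62 + 6 = 213
COOP2 = 145 / 213 = 0.6808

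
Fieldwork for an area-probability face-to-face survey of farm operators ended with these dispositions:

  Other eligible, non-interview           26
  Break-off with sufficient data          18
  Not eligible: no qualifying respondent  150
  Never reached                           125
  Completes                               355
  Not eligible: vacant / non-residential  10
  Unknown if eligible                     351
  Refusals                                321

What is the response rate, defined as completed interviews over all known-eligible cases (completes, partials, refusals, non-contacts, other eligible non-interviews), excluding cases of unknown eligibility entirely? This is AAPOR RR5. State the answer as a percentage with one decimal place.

42.0%

Ineligible = 150 + 10 = 160
Top → 355
Denom → 355 + 18 + 321 + 125 + 26 = 845
RR5 = 355 / 845 = 0.4201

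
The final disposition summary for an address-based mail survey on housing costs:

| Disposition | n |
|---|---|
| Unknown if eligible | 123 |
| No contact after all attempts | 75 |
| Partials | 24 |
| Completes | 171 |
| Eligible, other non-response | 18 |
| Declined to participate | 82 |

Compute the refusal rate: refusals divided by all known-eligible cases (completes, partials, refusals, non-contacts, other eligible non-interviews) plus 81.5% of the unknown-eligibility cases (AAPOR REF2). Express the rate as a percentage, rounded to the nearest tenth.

Numerator → 82
Determined eligible → 171 + 24 + 82 + 75 + 18 = 370
Eligible share of unknowns → 0.8150 × 123 = 100.24
Base → 370 + 100.24 = 470.24
REF2 = 82 / 470.24 = 0.1744

17.4%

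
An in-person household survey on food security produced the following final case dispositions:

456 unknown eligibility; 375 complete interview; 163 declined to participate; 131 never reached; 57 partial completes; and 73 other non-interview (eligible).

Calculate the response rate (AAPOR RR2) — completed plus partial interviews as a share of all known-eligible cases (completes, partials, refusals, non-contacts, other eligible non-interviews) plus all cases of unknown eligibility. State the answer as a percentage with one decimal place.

Top: 375 + 57 = 432
Denom: 375 + 57 + 163 + 131 + 73 + 456 = 1255
RR2 = 432 / 1255 = 0.3442

34.4%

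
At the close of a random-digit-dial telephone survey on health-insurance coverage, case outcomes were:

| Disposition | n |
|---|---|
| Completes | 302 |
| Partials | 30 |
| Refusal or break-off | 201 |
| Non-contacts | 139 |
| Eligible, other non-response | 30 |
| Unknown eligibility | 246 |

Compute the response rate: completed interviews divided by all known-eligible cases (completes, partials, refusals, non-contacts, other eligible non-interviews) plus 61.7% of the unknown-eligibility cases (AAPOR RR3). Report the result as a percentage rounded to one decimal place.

35.4%

Top = 302
Eligible (known) = 302 + 30 + 201 + 139 + 30 = 702
e × U = 0.6170 × 246 = 151.78
Base = 702 + 151.78 = 853.78
RR3 = 302 / 853.78 = 0.3537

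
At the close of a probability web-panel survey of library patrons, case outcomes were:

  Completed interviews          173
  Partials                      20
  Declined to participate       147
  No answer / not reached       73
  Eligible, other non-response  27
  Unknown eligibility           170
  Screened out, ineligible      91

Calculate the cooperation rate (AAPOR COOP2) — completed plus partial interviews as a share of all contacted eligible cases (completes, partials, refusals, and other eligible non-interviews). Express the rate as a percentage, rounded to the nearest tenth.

Top → 173 + 20 = 193
Denominator → 173 + 20 + 147 + 27 = 367
COOP2 = 193 / 367 = 0.5259

52.6%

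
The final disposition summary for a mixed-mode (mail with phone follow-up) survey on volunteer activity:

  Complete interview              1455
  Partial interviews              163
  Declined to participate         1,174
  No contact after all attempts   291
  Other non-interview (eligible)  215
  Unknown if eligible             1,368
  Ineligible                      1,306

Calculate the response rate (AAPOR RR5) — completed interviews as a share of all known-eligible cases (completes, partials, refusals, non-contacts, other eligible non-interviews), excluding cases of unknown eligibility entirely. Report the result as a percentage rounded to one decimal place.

Num: 1455
Denominator: 1455 + 163 + 1174 + 291 + 215 = 3298
RR5 = 1455 / 3298 = 0.4412

44.1%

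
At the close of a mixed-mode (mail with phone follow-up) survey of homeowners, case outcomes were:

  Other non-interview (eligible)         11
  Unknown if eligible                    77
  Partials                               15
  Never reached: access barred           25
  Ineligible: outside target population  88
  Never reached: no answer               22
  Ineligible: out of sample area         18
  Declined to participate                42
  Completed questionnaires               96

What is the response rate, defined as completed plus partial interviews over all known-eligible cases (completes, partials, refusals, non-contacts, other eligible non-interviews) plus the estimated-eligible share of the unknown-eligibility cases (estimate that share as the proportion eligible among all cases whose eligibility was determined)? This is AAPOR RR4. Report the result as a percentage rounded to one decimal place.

42.3%

No contact after all attempts = 22 + 25 = 47
Not eligible = 88 + 18 = 106
Num: 96 + 15 = 111
Known eligible: 96 + 15 + 42 + 47 + 11 = 211
e = 211 / (211 + 106) = 211 / 317 = 0.6656
e × U: 0.6656 × 77 = 51.25
Base: 211 + 51.25 = 262.25
RR4 = 111 / 262.25 = 0.4233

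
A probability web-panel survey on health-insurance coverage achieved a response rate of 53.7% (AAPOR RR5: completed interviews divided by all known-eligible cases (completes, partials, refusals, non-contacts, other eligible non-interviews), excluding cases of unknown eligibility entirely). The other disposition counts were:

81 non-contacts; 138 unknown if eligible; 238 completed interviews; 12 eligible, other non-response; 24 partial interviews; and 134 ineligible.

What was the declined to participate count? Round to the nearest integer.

RR5 = 238 / D = 0.537
D = 238 / 0.537 = 443.2
Remaining denominator categories sum to 355
declined to participate = 443.2 − 355 ≈ 88

88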